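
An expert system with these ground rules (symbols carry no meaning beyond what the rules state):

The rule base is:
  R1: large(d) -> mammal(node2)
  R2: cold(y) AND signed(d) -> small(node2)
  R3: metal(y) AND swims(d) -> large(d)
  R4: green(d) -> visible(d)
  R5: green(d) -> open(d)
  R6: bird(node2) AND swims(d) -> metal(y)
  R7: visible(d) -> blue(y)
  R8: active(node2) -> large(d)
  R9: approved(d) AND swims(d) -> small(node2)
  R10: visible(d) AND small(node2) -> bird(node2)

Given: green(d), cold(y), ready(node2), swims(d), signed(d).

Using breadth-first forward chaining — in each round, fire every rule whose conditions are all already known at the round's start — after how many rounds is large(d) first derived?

Round 1 — R2, R4, R5, derive small(node2), visible(d), open(d).
Round 2 — R7, R10, derive blue(y), bird(node2).
Round 3 — R6, derive metal(y).
Round 4 — R3, derive large(d).
large(d) first appears in round 4.

4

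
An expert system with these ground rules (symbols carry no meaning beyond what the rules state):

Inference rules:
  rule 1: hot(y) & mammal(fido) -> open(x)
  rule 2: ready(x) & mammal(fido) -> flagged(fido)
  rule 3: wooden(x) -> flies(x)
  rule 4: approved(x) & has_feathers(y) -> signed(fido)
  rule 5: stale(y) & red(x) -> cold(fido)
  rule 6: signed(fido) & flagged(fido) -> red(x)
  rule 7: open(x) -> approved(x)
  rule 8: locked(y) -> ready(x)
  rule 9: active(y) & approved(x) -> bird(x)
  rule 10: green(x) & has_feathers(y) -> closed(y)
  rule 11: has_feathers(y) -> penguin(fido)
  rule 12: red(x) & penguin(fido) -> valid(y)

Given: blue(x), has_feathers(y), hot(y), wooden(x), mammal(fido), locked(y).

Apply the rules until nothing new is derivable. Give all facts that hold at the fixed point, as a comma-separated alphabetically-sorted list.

Round 1 fires rule 1, rule 3, rule 8, rule 11, giving open(x), flies(x), ready(x), penguin(fido).
Round 2 fires rule 2, rule 7, giving flagged(fido), approved(x).
Round 3 fires rule 4, giving signed(fido).
Round 4 fires rule 6, giving red(x).
Round 5 fires rule 12, giving valid(y).

approved(x), blue(x), flagged(fido), flies(x), has_feathers(y), hot(y), locked(y), mammal(fido), open(x), penguin(fido), ready(x), red(x), signed(fido), valid(y), wooden(x)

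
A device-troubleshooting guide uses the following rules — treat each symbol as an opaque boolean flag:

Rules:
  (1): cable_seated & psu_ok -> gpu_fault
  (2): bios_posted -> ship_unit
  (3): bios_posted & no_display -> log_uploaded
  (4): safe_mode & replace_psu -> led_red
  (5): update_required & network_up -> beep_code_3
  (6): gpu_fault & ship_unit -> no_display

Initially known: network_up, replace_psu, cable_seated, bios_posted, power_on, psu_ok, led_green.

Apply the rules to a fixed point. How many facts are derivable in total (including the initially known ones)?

[1] (1) [cable_seated & psu_ok -> gpu_fault]; (2) [bios_posted -> ship_unit]. ⇒ new: gpu_fault, ship_unit.
[2] (6) [gpu_fault & ship_unit -> no_display]. ⇒ new: no_display.
[3] (3) [bios_posted & no_display -> log_uploaded]. ⇒ new: log_uploaded.
Closure: {bios_posted, cable_seated, gpu_fault, led_green, log_uploaded, network_up, no_display, power_on, psu_ok, replace_psu, ship_unit} — 11 facts.

11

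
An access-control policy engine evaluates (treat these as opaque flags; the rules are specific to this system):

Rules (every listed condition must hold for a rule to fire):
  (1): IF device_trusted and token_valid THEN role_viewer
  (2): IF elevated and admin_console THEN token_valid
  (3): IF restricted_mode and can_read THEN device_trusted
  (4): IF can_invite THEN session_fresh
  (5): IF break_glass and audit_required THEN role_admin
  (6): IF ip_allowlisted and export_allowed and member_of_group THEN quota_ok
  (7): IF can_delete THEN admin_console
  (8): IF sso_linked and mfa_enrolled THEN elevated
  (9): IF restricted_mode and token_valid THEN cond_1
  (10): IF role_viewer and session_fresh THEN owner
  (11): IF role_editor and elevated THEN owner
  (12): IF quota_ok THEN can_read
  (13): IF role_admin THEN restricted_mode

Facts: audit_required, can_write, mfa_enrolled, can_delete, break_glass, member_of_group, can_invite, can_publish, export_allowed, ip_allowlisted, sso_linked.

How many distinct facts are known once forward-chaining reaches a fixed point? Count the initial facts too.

23

Round 1 fires (4), (5), (6), (7), (8), giving session_fresh, role_admin, quota_ok, admin_console, elevated.
Round 2 fires (2), (12), (13), giving token_valid, can_read, restricted_mode.
Round 3 fires (3), (9), giving device_trusted, cond_1.
Round 4 fires (1), giving role_viewer.
Round 5 fires (10), giving owner.
Closure: {admin_console, audit_required, break_glass, can_delete, can_invite, can_publish, can_read, can_write, cond_1, device_trusted, elevated, export_allowed, ip_allowlisted, member_of_group, mfa_enrolled, owner, quota_ok, restricted_mode, role_admin, role_viewer, session_fresh, sso_linked, token_valid} — 23 facts.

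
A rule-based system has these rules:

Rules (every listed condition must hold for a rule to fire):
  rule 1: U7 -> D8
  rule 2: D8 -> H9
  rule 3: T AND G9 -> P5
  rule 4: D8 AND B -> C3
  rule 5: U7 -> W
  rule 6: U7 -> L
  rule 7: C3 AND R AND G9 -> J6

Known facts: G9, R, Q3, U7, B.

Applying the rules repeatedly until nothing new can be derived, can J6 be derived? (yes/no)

Round 1: rule 1 [U7 -> D8]; rule 5 [U7 -> W]; rule 6 [U7 -> L]. Adds D8, W, L.
Round 2: rule 2 [D8 -> H9]; rule 4 [D8 AND B -> C3]. Adds H9, C3.
Round 3: rule 7 [C3 AND R AND G9 -> J6]. Adds J6.
J6 appears in round 3, so it is derivable.

yes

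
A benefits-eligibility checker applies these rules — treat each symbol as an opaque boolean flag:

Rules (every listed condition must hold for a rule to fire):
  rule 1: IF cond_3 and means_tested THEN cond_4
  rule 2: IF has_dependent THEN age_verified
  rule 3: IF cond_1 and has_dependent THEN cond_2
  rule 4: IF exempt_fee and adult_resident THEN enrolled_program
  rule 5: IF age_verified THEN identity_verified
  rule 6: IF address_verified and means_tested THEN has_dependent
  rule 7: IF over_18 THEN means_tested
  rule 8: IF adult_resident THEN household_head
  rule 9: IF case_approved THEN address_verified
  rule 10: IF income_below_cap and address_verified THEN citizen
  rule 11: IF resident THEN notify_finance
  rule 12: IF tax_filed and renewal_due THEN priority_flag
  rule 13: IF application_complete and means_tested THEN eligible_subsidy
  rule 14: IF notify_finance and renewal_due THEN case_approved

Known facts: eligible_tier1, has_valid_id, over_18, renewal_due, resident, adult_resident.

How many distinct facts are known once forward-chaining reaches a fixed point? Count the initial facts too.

14

[1] rule 7 [IF over_18 THEN means_tested]; rule 8 [IF adult_resident THEN household_head]; rule 11 [IF resident THEN notify_finance]. ⇒ new: means_tested, household_head, notify_finance.
[2] rule 14 [IF notify_finance and renewal_due THEN case_approved]. ⇒ new: case_approved.
[3] rule 9 [IF case_approved THEN address_verified]. ⇒ new: address_verified.
[4] rule 6 [IF address_verified and means_tested THEN has_dependent]. ⇒ new: has_dependent.
[5] rule 2 [IF has_dependent THEN age_verified]. ⇒ new: age_verified.
[6] rule 5 [IF age_verified THEN identity_verified]. ⇒ new: identity_verified.
Closure: {address_verified, adult_resident, age_verified, case_approved, eligible_tier1, has_dependent, has_valid_id, household_head, identity_verified, means_tested, notify_finance, over_18, renewal_due, resident} — 14 facts.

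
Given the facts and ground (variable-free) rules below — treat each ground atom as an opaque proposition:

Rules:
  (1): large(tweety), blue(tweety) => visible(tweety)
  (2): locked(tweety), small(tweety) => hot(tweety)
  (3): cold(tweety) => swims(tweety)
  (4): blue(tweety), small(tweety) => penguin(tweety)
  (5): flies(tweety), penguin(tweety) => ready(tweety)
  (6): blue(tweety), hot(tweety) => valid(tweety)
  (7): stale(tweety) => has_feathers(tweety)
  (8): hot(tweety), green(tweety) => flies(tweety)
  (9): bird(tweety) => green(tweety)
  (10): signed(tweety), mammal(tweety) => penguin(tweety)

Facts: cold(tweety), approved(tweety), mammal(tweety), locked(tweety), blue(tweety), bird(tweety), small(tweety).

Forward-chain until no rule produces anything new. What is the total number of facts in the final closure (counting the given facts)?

Round 1: (2) [locked(tweety), small(tweety) => hot(tweety)]; (3) [cold(tweety) => swims(tweety)]; (4) [blue(tweety), small(tweety) => penguin(tweety)]; (9) [bird(tweety) => green(tweety)]. Adds hot(tweety), swims(tweety), penguin(tweety), green(tweety).
Round 2: (6) [blue(tweety), hot(tweety) => valid(tweety)]; (8) [hot(tweety), green(tweety) => flies(tweety)]. Adds valid(tweety), flies(tweety).
Round 3: (5) [flies(tweety), penguin(tweety) => ready(tweety)]. Adds ready(tweety).
Closure: {approved(tweety), bird(tweety), blue(tweety), cold(tweety), flies(tweety), green(tweety), hot(tweety), locked(tweety), mammal(tweety), penguin(tweety), ready(tweety), small(tweety), swims(tweety), valid(tweety)} — 14 facts.

14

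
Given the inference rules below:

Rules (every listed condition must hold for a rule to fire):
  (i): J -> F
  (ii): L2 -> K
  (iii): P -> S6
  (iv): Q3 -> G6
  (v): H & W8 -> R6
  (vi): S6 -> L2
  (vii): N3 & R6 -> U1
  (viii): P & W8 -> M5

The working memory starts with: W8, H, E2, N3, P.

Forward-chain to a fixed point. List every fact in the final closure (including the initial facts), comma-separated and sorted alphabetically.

E2, H, K, L2, M5, N3, P, R6, S6, U1, W8

[1] (iii) [P -> S6]; (v) [H & W8 -> R6]; (viii) [P & W8 -> M5]. ⇒ new: S6, R6, M5.
[2] (vi) [S6 -> L2]; (vii) [N3 & R6 -> U1]. ⇒ new: L2, U1.
[3] (ii) [L2 -> K]. ⇒ new: K.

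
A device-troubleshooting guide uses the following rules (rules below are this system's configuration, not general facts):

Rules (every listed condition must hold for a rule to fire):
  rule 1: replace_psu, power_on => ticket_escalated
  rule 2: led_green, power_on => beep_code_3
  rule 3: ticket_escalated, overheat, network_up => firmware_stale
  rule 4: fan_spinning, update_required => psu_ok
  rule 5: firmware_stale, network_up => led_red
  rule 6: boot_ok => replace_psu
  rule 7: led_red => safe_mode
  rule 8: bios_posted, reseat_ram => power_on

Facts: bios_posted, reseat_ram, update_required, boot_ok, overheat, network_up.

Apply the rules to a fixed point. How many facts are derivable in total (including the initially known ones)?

12

[1] rule 6 [boot_ok => replace_psu]; rule 8 [bios_posted, reseat_ram => power_on]. ⇒ new: replace_psu, power_on.
[2] rule 1 [replace_psu, power_on => ticket_escalated]. ⇒ new: ticket_escalated.
[3] rule 3 [ticket_escalated, overheat, network_up => firmware_stale]. ⇒ new: firmware_stale.
[4] rule 5 [firmware_stale, network_up => led_red]. ⇒ new: led_red.
[5] rule 7 [led_red => safe_mode]. ⇒ new: safe_mode.
Closure: {bios_posted, boot_ok, firmware_stale, led_red, network_up, overheat, power_on, replace_psu, reseat_ram, safe_mode, ticket_escalated, update_required} — 12 facts.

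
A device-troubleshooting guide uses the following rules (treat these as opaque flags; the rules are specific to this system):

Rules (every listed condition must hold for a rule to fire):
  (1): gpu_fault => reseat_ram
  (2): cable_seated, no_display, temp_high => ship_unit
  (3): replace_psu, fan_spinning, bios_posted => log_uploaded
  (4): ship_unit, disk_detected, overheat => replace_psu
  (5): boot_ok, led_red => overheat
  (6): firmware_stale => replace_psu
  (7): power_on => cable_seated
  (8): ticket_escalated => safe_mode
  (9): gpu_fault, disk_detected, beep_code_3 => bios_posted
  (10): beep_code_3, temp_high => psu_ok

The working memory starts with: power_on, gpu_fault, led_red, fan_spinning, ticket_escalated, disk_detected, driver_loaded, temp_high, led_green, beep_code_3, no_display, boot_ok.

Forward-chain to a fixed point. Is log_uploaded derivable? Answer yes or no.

yes

Round 1: (1) [gpu_fault => reseat_ram]; (5) [boot_ok, led_red => overheat]; (7) [power_on => cable_seated]; (8) [ticket_escalated => safe_mode]; (9) [gpu_fault, disk_detected, beep_code_3 => bios_posted]; (10) [beep_code_3, temp_high => psu_ok]. Adds reseat_ram, overheat, cable_seated, safe_mode, bios_posted, psu_ok.
Round 2: (2) [cable_seated, no_display, temp_high => ship_unit]. Adds ship_unit.
Round 3: (4) [ship_unit, disk_detected, overheat => replace_psu]. Adds replace_psu.
Round 4: (3) [replace_psu, fan_spinning, bios_posted => log_uploaded]. Adds log_uploaded.
log_uploaded appears in round 4, so it is derivable.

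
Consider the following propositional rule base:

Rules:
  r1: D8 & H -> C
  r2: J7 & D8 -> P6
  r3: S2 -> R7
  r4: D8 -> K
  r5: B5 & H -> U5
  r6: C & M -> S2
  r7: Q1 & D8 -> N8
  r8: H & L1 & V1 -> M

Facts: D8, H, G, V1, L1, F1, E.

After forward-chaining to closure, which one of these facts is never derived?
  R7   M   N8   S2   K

N8

[1] r1 [D8 & H -> C]; r4 [D8 -> K]; r8 [H & L1 & V1 -> M]. ⇒ new: C, K, M.
[2] r6 [C & M -> S2]. ⇒ new: S2.
[3] r3 [S2 -> R7]. ⇒ new: R7.
Derived: S2 (round 2), K (round 1), R7 (round 3), M (round 1). N8 never appears in any round.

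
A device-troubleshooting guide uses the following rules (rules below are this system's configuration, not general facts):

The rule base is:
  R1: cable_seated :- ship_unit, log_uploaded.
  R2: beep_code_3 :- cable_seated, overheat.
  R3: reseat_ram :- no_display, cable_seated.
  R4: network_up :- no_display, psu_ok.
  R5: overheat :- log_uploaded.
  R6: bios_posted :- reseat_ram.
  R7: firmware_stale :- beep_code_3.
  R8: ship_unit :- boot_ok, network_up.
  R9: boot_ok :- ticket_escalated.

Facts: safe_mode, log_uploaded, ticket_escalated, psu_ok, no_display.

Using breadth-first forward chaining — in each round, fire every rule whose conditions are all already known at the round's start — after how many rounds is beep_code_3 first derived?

4

Round 1: R4 [network_up :- no_display, psu_ok.]; R5 [overheat :- log_uploaded.]; R9 [boot_ok :- ticket_escalated.]. New: network_up, overheat, boot_ok.
Round 2: R8 [ship_unit :- boot_ok, network_up.]. New: ship_unit.
Round 3: R1 [cable_seated :- ship_unit, log_uploaded.]. New: cable_seated.
Round 4: R2 [beep_code_3 :- cable_seated, overheat.]; R3 [reseat_ram :- no_display, cable_seated.]. New: beep_code_3, reseat_ram.
beep_code_3 first appears in round 4.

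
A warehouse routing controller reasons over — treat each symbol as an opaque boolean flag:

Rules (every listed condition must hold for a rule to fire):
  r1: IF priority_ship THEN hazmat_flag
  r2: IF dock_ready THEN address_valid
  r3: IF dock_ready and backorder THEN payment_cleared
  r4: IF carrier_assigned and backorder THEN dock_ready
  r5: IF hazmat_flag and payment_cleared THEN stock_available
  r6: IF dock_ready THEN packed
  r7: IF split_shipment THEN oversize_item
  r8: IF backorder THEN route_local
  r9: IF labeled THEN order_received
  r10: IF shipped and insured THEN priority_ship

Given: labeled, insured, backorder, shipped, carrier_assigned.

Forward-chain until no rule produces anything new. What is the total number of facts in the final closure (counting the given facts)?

Round 1 — r4, r8, r9, r10, derive dock_ready, route_local, order_received, priority_ship.
Round 2 — r1, r2, r3, r6, derive hazmat_flag, address_valid, payment_cleared, packed.
Round 3 — r5, derive stock_available.
Closure: {address_valid, backorder, carrier_assigned, dock_ready, hazmat_flag, insured, labeled, order_received, packed, payment_cleared, priority_ship, route_local, shipped, stock_available} — 14 facts.

14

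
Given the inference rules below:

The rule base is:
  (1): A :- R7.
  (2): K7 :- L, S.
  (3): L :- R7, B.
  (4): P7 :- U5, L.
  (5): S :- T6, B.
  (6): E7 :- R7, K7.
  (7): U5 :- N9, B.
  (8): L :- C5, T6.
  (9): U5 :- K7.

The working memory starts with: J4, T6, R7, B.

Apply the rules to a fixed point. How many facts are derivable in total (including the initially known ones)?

11

[1] (1) [A :- R7.]; (3) [L :- R7, B.]; (5) [S :- T6, B.]. ⇒ new: A, L, S.
[2] (2) [K7 :- L, S.]. ⇒ new: K7.
[3] (6) [E7 :- R7, K7.]; (9) [U5 :- K7.]. ⇒ new: E7, U5.
[4] (4) [P7 :- U5, L.]. ⇒ new: P7.
Closure: {A, B, E7, J4, K7, L, P7, R7, S, T6, U5} — 11 facts.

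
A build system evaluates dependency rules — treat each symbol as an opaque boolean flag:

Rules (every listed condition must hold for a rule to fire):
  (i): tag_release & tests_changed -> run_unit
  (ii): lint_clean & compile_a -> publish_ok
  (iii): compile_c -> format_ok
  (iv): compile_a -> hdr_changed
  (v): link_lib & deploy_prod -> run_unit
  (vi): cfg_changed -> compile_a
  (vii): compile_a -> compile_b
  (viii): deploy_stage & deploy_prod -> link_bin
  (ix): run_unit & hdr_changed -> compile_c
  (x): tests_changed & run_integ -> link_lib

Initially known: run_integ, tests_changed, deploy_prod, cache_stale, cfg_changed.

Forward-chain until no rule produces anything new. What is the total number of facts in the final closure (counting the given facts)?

Round 1: (vi) [cfg_changed -> compile_a]; (x) [tests_changed & run_integ -> link_lib]. Adds compile_a, link_lib.
Round 2: (iv) [compile_a -> hdr_changed]; (v) [link_lib & deploy_prod -> run_unit]; (vii) [compile_a -> compile_b]. Adds hdr_changed, run_unit, compile_b.
Round 3: (ix) [run_unit & hdr_changed -> compile_c]. Adds compile_c.
Round 4: (iii) [compile_c -> format_ok]. Adds format_ok.
Closure: {cache_stale, cfg_changed, compile_a, compile_b, compile_c, deploy_prod, format_ok, hdr_changed, link_lib, run_integ, run_unit, tests_changed} — 12 facts.

12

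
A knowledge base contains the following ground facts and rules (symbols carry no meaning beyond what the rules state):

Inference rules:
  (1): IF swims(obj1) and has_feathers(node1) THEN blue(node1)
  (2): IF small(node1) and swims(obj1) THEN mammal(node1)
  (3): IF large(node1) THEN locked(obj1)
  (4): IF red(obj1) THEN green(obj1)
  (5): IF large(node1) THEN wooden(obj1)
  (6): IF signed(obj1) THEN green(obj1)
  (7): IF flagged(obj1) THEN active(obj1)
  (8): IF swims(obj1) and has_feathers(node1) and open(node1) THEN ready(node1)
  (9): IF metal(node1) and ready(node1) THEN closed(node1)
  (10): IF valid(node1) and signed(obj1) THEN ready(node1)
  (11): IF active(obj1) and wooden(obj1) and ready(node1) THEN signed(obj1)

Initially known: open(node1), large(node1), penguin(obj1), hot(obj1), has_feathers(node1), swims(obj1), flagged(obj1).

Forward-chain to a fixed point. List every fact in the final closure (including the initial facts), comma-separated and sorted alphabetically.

active(obj1), blue(node1), flagged(obj1), green(obj1), has_feathers(node1), hot(obj1), large(node1), locked(obj1), open(node1), penguin(obj1), ready(node1), signed(obj1), swims(obj1), wooden(obj1)

Round 1 — (1), (3), (5), (7), (8), derive blue(node1), locked(obj1), wooden(obj1), active(obj1), ready(node1).
Round 2 — (11), derive signed(obj1).
Round 3 — (6), derive green(obj1).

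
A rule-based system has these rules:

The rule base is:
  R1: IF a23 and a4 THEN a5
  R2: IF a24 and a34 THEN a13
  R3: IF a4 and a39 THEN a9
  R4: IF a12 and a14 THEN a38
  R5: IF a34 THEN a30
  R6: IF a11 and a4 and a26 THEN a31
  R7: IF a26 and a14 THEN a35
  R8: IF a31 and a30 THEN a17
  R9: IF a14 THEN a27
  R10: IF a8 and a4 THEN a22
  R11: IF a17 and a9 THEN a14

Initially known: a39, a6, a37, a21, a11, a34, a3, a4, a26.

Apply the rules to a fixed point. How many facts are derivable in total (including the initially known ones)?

Round 1: R3 [IF a4 and a39 THEN a9]; R5 [IF a34 THEN a30]; R6 [IF a11 and a4 and a26 THEN a31]. Adds a9, a30, a31.
Round 2: R8 [IF a31 and a30 THEN a17]. Adds a17.
Round 3: R11 [IF a17 and a9 THEN a14]. Adds a14.
Round 4: R7 [IF a26 and a14 THEN a35]; R9 [IF a14 THEN a27]. Adds a35, a27.
Closure: {a11, a14, a17, a21, a26, a27, a3, a30, a31, a34, a35, a37, a39, a4, a6, a9} — 16 facts.

16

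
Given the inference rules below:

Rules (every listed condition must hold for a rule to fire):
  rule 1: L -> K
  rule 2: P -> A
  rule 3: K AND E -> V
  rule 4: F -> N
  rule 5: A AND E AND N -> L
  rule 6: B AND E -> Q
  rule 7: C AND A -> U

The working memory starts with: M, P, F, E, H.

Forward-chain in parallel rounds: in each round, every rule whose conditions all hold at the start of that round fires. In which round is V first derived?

4

Round 1: rule 2 [P -> A]; rule 4 [F -> N]. Adds A, N.
Round 2: rule 5 [A AND E AND N -> L]. Adds L.
Round 3: rule 1 [L -> K]. Adds K.
Round 4: rule 3 [K AND E -> V]. Adds V.
V first appears in round 4.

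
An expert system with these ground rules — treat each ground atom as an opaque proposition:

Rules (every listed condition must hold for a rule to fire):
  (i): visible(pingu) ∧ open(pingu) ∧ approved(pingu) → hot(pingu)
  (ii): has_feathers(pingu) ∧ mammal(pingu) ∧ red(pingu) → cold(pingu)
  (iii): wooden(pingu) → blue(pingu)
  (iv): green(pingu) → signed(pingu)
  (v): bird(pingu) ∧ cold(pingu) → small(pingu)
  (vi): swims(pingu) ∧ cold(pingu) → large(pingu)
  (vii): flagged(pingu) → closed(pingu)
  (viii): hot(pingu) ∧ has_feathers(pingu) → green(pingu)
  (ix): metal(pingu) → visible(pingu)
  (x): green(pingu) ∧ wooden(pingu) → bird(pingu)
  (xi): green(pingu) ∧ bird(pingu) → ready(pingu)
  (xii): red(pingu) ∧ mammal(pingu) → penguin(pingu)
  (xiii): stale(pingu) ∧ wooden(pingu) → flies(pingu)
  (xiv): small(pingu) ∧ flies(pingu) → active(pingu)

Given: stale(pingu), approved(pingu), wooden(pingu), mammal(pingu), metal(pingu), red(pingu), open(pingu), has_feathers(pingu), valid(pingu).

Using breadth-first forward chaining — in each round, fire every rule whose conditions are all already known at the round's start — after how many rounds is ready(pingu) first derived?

Round 1 fires (ii), (iii), (ix), (xii), (xiii), giving cold(pingu), blue(pingu), visible(pingu), penguin(pingu), flies(pingu).
Round 2 fires (i), giving hot(pingu).
Round 3 fires (viii), giving green(pingu).
Round 4 fires (iv), (x), giving signed(pingu), bird(pingu).
Round 5 fires (v), (xi), giving small(pingu), ready(pingu).
ready(pingu) first appears in round 5.

5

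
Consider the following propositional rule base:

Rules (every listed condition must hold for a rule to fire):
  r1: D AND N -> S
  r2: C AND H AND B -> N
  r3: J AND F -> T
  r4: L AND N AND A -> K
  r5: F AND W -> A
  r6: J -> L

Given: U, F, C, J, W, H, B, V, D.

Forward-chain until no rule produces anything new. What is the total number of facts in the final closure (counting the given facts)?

Round 1 — r2, r3, r5, r6, derive N, T, A, L.
Round 2 — r1, r4, derive S, K.
Closure: {A, B, C, D, F, H, J, K, L, N, S, T, U, V, W} — 15 facts.

15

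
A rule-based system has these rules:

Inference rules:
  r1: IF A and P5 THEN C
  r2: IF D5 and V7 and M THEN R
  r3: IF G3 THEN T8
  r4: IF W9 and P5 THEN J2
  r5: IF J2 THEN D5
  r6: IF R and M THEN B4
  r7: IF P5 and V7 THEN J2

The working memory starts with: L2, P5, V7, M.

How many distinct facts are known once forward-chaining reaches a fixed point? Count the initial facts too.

Round 1: r7 [IF P5 and V7 THEN J2]. Adds J2.
Round 2: r5 [IF J2 THEN D5]. Adds D5.
Round 3: r2 [IF D5 and V7 and M THEN R]. Adds R.
Round 4: r6 [IF R and M THEN B4]. Adds B4.
Closure: {B4, D5, J2, L2, M, P5, R, V7} — 8 facts.

8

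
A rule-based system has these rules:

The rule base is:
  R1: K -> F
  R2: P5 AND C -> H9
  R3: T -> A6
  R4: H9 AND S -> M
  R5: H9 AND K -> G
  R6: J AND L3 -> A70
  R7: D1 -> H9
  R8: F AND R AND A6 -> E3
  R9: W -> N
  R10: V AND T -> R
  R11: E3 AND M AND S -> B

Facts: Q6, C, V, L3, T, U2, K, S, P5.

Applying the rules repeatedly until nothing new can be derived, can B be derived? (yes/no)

yes

Round 1: R1 [K -> F]; R2 [P5 AND C -> H9]; R3 [T -> A6]; R10 [V AND T -> R]. Adds F, H9, A6, R.
Round 2: R4 [H9 AND S -> M]; R5 [H9 AND K -> G]; R8 [F AND R AND A6 -> E3]. Adds M, G, E3.
Round 3: R11 [E3 AND M AND S -> B]. Adds B.
B appears in round 3, so it is derivable.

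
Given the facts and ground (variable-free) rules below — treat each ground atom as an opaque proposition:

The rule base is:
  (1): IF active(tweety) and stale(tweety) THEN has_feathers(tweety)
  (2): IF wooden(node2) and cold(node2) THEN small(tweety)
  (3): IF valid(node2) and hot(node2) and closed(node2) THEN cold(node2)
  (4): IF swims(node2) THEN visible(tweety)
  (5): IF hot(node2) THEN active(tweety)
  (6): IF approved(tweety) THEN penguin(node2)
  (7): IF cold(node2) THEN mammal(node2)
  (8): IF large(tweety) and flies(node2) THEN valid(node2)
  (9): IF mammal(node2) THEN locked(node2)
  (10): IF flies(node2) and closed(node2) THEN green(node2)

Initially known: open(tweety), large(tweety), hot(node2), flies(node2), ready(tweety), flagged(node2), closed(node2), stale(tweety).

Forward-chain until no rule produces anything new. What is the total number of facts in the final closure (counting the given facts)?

15

Round 1 fires (5), (8), (10), giving active(tweety), valid(node2), green(node2).
Round 2 fires (1), (3), giving has_feathers(tweety), cold(node2).
Round 3 fires (7), giving mammal(node2).
Round 4 fires (9), giving locked(node2).
Closure: {active(tweety), closed(node2), cold(node2), flagged(node2), flies(node2), green(node2), has_feathers(tweety), hot(node2), large(tweety), locked(node2), mammal(node2), open(tweety), ready(tweety), stale(tweety), valid(node2)} — 15 facts.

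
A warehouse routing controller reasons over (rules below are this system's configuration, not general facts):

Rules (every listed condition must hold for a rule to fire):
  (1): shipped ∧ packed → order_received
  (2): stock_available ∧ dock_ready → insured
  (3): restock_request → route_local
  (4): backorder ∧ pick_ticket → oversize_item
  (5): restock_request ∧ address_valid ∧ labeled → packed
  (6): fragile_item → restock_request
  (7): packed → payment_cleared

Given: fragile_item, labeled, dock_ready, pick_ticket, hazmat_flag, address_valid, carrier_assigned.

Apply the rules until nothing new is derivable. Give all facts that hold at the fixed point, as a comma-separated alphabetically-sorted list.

Round 1: (6) [fragile_item → restock_request]. Adds restock_request.
Round 2: (3) [restock_request → route_local]; (5) [restock_request ∧ address_valid ∧ labeled → packed]. Adds route_local, packed.
Round 3: (7) [packed → payment_cleared]. Adds payment_cleared.

address_valid, carrier_assigned, dock_ready, fragile_item, hazmat_flag, labeled, packed, payment_cleared, pick_ticket, restock_request, route_local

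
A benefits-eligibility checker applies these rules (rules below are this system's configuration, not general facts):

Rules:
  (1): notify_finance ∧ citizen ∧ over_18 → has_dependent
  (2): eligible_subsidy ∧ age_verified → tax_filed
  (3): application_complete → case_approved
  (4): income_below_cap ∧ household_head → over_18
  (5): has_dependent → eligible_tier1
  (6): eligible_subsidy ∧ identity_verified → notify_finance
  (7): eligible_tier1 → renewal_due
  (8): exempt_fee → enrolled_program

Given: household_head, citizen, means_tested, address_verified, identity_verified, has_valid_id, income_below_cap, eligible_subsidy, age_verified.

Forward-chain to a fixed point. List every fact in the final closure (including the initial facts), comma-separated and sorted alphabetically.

address_verified, age_verified, citizen, eligible_subsidy, eligible_tier1, has_dependent, has_valid_id, household_head, identity_verified, income_below_cap, means_tested, notify_finance, over_18, renewal_due, tax_filed

Round 1 fires (2), (4), (6), giving tax_filed, over_18, notify_finance.
Round 2 fires (1), giving has_dependent.
Round 3 fires (5), giving eligible_tier1.
Round 4 fires (7), giving renewal_due.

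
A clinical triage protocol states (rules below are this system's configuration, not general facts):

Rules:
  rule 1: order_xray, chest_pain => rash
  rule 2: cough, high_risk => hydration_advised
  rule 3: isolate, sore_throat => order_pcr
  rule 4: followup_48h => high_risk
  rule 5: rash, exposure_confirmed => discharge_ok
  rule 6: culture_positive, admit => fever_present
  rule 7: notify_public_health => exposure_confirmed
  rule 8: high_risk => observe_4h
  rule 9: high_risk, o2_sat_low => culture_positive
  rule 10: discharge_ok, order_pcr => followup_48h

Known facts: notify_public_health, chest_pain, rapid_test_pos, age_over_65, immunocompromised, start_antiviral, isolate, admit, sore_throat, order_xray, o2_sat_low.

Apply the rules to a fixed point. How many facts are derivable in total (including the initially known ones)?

Round 1 — rule 1, rule 3, rule 7, derive rash, order_pcr, exposure_confirmed.
Round 2 — rule 5, derive discharge_ok.
Round 3 — rule 10, derive followup_48h.
Round 4 — rule 4, derive high_risk.
Round 5 — rule 8, rule 9, derive observe_4h, culture_positive.
Round 6 — rule 6, derive fever_present.
Closure: {admit, age_over_65, chest_pain, culture_positive, discharge_ok, exposure_confirmed, fever_present, followup_48h, high_risk, immunocompromised, isolate, notify_public_health, o2_sat_low, observe_4h, order_pcr, order_xray, rapid_test_pos, rash, sore_throat, start_antiviral} — 20 facts.

20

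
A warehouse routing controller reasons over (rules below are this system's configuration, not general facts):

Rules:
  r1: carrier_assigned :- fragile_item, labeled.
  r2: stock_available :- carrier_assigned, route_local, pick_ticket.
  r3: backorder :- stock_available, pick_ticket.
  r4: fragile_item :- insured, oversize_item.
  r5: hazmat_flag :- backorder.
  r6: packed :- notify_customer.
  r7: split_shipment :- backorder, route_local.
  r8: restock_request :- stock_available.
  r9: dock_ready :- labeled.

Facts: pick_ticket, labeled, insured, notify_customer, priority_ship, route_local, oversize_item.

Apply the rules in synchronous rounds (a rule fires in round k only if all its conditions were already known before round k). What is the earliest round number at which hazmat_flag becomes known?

Round 1: r4 [fragile_item :- insured, oversize_item.]; r6 [packed :- notify_customer.]; r9 [dock_ready :- labeled.]. New: fragile_item, packed, dock_ready.
Round 2: r1 [carrier_assigned :- fragile_item, labeled.]. New: carrier_assigned.
Round 3: r2 [stock_available :- carrier_assigned, route_local, pick_ticket.]. New: stock_available.
Round 4: r3 [backorder :- stock_available, pick_ticket.]; r8 [restock_request :- stock_available.]. New: backorder, restock_request.
Round 5: r5 [hazmat_flag :- backorder.]; r7 [split_shipment :- backorder, route_local.]. New: hazmat_flag, split_shipment.
hazmat_flag first appears in round 5.

5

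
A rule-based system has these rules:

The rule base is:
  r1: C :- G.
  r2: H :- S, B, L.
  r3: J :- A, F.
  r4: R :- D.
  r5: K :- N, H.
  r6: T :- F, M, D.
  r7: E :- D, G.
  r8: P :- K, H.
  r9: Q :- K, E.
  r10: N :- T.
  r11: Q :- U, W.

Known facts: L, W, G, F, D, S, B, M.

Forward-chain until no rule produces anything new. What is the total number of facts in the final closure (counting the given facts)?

17

[1] r1 [C :- G.]; r2 [H :- S, B, L.]; r4 [R :- D.]; r6 [T :- F, M, D.]; r7 [E :- D, G.]. ⇒ new: C, H, R, T, E.
[2] r10 [N :- T.]. ⇒ new: N.
[3] r5 [K :- N, H.]. ⇒ new: K.
[4] r8 [P :- K, H.]; r9 [Q :- K, E.]. ⇒ new: P, Q.
Closure: {B, C, D, E, F, G, H, K, L, M, N, P, Q, R, S, T, W} — 17 facts.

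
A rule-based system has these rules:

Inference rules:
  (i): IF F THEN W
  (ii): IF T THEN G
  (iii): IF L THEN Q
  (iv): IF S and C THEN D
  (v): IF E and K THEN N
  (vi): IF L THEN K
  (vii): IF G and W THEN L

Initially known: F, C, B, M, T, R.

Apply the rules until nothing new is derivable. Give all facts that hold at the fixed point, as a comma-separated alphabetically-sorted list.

B, C, F, G, K, L, M, Q, R, T, W

Round 1: (i) [IF F THEN W]; (ii) [IF T THEN G]. Adds W, G.
Round 2: (vii) [IF G and W THEN L]. Adds L.
Round 3: (iii) [IF L THEN Q]; (vi) [IF L THEN K]. Adds Q, K.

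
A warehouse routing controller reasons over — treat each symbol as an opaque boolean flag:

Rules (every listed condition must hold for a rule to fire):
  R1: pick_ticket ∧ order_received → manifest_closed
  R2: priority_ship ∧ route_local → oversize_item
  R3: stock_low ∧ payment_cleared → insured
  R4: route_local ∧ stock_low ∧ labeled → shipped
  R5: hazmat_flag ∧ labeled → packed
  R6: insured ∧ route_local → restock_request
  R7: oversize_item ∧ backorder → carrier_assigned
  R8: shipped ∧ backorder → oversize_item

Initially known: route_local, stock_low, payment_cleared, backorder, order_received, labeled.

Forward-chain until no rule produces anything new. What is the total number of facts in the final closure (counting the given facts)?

Round 1 fires R3, R4, giving insured, shipped.
Round 2 fires R6, R8, giving restock_request, oversize_item.
Round 3 fires R7, giving carrier_assigned.
Closure: {backorder, carrier_assigned, insured, labeled, order_received, oversize_item, payment_cleared, restock_request, route_local, shipped, stock_low} — 11 facts.

11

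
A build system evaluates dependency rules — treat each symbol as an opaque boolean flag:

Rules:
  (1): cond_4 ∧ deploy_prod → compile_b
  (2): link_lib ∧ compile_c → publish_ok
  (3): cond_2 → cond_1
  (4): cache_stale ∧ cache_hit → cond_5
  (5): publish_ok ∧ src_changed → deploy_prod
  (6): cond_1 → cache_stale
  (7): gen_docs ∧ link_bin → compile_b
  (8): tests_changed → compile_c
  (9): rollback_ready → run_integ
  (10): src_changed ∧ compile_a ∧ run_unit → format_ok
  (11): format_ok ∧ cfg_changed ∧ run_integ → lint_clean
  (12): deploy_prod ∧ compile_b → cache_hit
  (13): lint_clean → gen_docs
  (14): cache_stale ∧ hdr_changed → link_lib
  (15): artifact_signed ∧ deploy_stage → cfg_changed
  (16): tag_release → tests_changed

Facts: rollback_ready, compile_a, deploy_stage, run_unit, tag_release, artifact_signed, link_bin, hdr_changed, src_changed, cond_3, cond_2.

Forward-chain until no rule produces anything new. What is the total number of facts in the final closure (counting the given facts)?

Round 1: (3) [cond_2 → cond_1]; (9) [rollback_ready → run_integ]; (10) [src_changed ∧ compile_a ∧ run_unit → format_ok]; (15) [artifact_signed ∧ deploy_stage → cfg_changed]; (16) [tag_release → tests_changed]. Adds cond_1, run_integ, format_ok, cfg_changed, tests_changed.
Round 2: (6) [cond_1 → cache_stale]; (8) [tests_changed → compile_c]; (11) [format_ok ∧ cfg_changed ∧ run_integ → lint_clean]. Adds cache_stale, compile_c, lint_clean.
Round 3: (13) [lint_clean → gen_docs]; (14) [cache_stale ∧ hdr_changed → link_lib]. Adds gen_docs, link_lib.
Round 4: (2) [link_lib ∧ compile_c → publish_ok]; (7) [gen_docs ∧ link_bin → compile_b]. Adds publish_ok, compile_b.
Round 5: (5) [publish_ok ∧ src_changed → deploy_prod]. Adds deploy_prod.
Round 6: (12) [deploy_prod ∧ compile_b → cache_hit]. Adds cache_hit.
Round 7: (4) [cache_stale ∧ cache_hit → cond_5]. Adds cond_5.
Closure: {artifact_signed, cache_hit, cache_stale, cfg_changed, compile_a, compile_b, compile_c, cond_1, cond_2, cond_3, cond_5, deploy_prod, deploy_stage, format_ok, gen_docs, hdr_changed, link_bin, link_lib, lint_clean, publish_ok, rollback_ready, run_integ, run_unit, src_changed, tag_release, tests_changed} — 26 facts.

26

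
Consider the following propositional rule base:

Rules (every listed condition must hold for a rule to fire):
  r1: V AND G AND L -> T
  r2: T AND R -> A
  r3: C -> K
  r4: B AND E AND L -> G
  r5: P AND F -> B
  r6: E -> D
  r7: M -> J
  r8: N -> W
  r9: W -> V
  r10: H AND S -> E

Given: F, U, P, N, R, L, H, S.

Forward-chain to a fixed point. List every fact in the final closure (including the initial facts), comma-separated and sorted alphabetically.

A, B, D, E, F, G, H, L, N, P, R, S, T, U, V, W

Round 1: r5 [P AND F -> B]; r8 [N -> W]; r10 [H AND S -> E]. New: B, W, E.
Round 2: r4 [B AND E AND L -> G]; r6 [E -> D]; r9 [W -> V]. New: G, D, V.
Round 3: r1 [V AND G AND L -> T]. New: T.
Round 4: r2 [T AND R -> A]. New: A.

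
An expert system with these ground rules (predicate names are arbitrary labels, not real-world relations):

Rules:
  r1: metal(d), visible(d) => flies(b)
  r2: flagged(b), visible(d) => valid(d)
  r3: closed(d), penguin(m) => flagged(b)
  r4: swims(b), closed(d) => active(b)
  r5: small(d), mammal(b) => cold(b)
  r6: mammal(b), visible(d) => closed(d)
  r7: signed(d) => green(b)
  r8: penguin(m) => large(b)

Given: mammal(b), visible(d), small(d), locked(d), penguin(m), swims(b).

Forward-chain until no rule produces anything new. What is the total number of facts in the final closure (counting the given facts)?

Round 1 fires r5, r6, r8, giving cold(b), closed(d), large(b).
Round 2 fires r3, r4, giving flagged(b), active(b).
Round 3 fires r2, giving valid(d).
Closure: {active(b), closed(d), cold(b), flagged(b), large(b), locked(d), mammal(b), penguin(m), small(d), swims(b), valid(d), visible(d)} — 12 facts.

12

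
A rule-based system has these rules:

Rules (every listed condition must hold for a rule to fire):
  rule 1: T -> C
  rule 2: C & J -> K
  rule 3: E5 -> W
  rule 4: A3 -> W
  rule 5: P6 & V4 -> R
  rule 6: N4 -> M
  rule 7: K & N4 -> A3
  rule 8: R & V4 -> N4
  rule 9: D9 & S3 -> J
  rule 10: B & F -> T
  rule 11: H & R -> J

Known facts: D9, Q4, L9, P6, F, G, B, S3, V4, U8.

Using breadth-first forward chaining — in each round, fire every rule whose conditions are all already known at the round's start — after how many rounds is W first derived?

Round 1 — rule 5, rule 9, rule 10, derive R, J, T.
Round 2 — rule 1, rule 8, derive C, N4.
Round 3 — rule 2, rule 6, derive K, M.
Round 4 — rule 7, derive A3.
Round 5 — rule 4, derive W.
W first appears in round 5.

5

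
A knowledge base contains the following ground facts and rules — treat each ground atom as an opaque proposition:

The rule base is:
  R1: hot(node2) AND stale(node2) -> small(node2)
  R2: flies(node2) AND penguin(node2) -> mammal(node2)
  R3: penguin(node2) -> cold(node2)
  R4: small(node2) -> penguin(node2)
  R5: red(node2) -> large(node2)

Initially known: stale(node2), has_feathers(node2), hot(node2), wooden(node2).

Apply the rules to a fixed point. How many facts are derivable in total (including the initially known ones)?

Round 1 — R1, derive small(node2).
Round 2 — R4, derive penguin(node2).
Round 3 — R3, derive cold(node2).
Closure: {cold(node2), has_feathers(node2), hot(node2), penguin(node2), small(node2), stale(node2), wooden(node2)} — 7 facts.

7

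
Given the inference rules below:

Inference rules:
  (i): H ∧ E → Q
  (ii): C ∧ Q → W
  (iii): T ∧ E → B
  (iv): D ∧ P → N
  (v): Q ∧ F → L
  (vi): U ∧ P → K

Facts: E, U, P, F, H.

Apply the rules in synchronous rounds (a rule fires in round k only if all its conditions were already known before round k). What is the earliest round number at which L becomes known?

Round 1 fires (i), (vi), giving Q, K.
Round 2 fires (v), giving L.
L first appears in round 2.

2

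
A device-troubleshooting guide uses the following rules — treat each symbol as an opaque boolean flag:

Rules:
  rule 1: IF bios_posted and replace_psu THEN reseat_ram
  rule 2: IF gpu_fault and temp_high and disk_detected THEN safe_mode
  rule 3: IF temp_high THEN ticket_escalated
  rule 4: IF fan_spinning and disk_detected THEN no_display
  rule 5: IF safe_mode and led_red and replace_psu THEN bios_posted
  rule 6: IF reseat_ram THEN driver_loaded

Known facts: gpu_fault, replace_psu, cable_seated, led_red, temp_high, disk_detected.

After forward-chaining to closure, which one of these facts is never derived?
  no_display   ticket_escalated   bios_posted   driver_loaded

no_display

Round 1 — rule 2, rule 3, derive safe_mode, ticket_escalated.
Round 2 — rule 5, derive bios_posted.
Round 3 — rule 1, derive reseat_ram.
Round 4 — rule 6, derive driver_loaded.
Derived: driver_loaded (round 4), ticket_escalated (round 1), bios_posted (round 2). no_display never appears in any round.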